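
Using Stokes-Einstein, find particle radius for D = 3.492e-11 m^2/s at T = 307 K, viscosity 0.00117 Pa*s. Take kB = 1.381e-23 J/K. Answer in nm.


Stokes-Einstein: R = kB*T / (6*pi*eta*D)
R = 1.381e-23 * 307 / (6 * pi * 0.00117 * 3.492e-11)
R = 5.50517e-09 m = 5.51 nm

5.51


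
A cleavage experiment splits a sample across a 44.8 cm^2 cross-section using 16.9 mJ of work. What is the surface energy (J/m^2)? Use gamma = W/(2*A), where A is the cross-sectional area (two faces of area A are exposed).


Convert: A = 44.8 cm^2 = 0.00448 m^2, W = 16.9 mJ = 0.0169 J
Cleaving exposes two faces of area A, so total new surface = 2*A and gamma = W / (2*A)
gamma = 0.0169 / (2 * 0.00448)
gamma = 1.886 J/m^2

1.886


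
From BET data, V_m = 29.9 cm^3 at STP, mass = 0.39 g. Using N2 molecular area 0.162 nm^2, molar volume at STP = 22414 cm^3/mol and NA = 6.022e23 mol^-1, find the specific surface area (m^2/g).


Number of moles in monolayer = V_m / 22414 = 29.9 / 22414 = 0.00133399
Number of molecules = moles * NA = 0.00133399 * 6.022e23
SA = molecules * sigma / mass
SA = (29.9 / 22414) * 6.022e23 * 0.162e-18 / 0.39
SA = 333.7 m^2/g

333.7


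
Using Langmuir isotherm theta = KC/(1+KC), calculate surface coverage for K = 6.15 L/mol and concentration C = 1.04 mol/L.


Langmuir isotherm: theta = K*C / (1 + K*C)
K*C = 6.15 * 1.04 = 6.396
theta = 6.396 / (1 + 6.396) = 6.396 / 7.396
theta = 0.8648

0.8648


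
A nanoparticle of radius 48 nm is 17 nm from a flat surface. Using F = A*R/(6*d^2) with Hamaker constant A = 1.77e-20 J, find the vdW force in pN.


Convert to SI: R = 48 nm = 4.8e-08 m, d = 17 nm = 1.7e-08 m
F = A * R / (6 * d^2)
F = 1.77e-20 * 4.8e-08 / (6 * (1.7e-08)^2)
F = 4.89965e-13 N = 0.49 pN

0.49


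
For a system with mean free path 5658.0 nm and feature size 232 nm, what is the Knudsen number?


Knudsen number Kn = lambda / L
Kn = 5658.0 / 232
Kn = 24.3879

24.3879


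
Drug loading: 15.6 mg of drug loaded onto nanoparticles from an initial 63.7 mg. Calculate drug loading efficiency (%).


Drug loading efficiency = (drug loaded / drug initial) * 100
DLE = 15.6 / 63.7 * 100
DLE = 0.2449 * 100
DLE = 24.49%

24.49


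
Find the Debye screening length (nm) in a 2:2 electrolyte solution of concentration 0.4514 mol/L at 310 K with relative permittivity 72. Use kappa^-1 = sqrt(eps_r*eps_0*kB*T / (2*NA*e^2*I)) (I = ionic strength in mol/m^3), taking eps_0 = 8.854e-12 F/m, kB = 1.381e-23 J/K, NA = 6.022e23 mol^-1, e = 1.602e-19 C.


Ionic strength I = 0.4514 * 2^2 * 1000 = 1805.6 mol/m^3
kappa^-1 = sqrt(72 * 8.854e-12 * 1.381e-23 * 310 / (2 * 6.022e23 * (1.602e-19)^2 * 1805.6))
kappa^-1 = 0.221 nm

0.221


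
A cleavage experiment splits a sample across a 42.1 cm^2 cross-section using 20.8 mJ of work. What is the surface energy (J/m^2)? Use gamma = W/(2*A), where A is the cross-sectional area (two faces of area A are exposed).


Convert: A = 42.1 cm^2 = 0.00421 m^2, W = 20.8 mJ = 0.0208 J
Cleaving exposes two faces of area A, so total new surface = 2*A and gamma = W / (2*A)
gamma = 0.0208 / (2 * 0.00421)
gamma = 2.47 J/m^2

2.47


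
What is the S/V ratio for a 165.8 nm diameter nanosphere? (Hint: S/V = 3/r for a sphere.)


Radius r = 165.8/2 = 82.9 nm
S/V = 3 / r = 3 / 82.9
S/V = 0.0362 nm^-1

0.0362


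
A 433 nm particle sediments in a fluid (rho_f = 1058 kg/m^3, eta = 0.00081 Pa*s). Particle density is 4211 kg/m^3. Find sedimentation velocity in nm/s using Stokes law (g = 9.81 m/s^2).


Radius R = 433/2 nm = 2.165e-07 m
Density difference = 4211 - 1058 = 3153 kg/m^3
v = 2 * R^2 * (rho_p - rho_f) * g / (9 * eta)
v = 2 * (2.165e-07)^2 * 3153 * 9.81 / (9 * 0.00081)
v = 3.97751e-07 m/s = 397.751 nm/s

397.751


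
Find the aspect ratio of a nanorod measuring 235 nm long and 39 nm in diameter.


Aspect ratio AR = length / diameter
AR = 235 / 39
AR = 6.03

6.03


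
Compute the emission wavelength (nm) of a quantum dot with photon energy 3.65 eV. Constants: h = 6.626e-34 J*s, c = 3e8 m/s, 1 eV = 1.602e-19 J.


Convert energy: E = 3.65 eV = 3.65 * 1.602e-19 = 5.8473e-19 J
lambda = h*c / E = 6.626e-34 * 3e8 / 5.8473e-19
lambda = 3.39952e-07 m = 340.0 nm

340.0


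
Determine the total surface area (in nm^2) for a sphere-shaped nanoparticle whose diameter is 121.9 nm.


Radius r = 121.9/2 = 60.95 nm
Surface area SA = 4 * pi * r^2
SA = 4 * pi * (60.95)^2
SA = 46682.84 nm^2

46682.84


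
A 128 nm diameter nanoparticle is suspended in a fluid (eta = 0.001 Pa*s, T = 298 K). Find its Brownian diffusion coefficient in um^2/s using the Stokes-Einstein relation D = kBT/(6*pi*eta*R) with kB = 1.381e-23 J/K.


Radius R = 128/2 = 64 nm = 6.4e-08 m
D = kB*T / (6*pi*eta*R)
D = 1.381e-23 * 298 / (6 * pi * 0.001 * 6.4e-08)
D = 3.41137e-12 m^2/s = 3.411 um^2/s

3.411


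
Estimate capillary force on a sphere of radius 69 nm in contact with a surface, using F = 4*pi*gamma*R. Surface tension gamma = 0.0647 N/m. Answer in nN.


Convert radius: R = 69 nm = 6.9e-08 m
F = 4 * pi * gamma * R
F = 4 * pi * 0.0647 * 6.9e-08
F = 5.61e-08 N = 56.1 nN

56.1


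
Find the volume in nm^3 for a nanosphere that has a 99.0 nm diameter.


Radius r = 99.0/2 = 49.5 nm
Volume V = (4/3) * pi * r^3
V = (4/3) * pi * (49.5)^3
V = 508047.37 nm^3

508047.37


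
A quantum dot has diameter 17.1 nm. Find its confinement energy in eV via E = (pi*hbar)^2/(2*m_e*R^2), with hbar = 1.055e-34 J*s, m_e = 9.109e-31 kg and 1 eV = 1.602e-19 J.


Radius R = 17.1/2 = 8.55 nm = 8.55e-09 m
E = (pi * 1.055e-34)^2 / (2 * 9.109e-31 * (8.55e-09)^2)
E(J) = 8.24844e-22
E = E(J) / 1.602e-19 = 0.0051 eV

0.0051


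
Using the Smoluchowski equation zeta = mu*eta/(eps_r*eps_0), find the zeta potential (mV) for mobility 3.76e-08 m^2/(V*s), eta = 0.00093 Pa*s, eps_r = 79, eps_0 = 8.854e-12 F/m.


Smoluchowski equation: zeta = mu * eta / (eps_r * eps_0)
zeta = 3.76e-08 * 0.00093 / (79 * 8.854e-12)
zeta = 0.049992 V = 49.99 mV

49.99


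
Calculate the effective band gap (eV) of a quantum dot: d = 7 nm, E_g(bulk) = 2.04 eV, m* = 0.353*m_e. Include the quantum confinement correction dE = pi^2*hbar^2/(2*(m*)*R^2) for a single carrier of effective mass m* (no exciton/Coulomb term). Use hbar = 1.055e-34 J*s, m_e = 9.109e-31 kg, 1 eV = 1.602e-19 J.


Radius R = 7/2 nm = 3.5e-09 m
Confinement energy dE = pi^2 * hbar^2 / (2 * m_eff * m_e * R^2)
dE = pi^2 * (1.055e-34)^2 / (2 * 0.353 * 9.109e-31 * (3.5e-09)^2) J, divided by 1.602e-19 J/eV
dE = 0.087 eV
Total band gap = E_g(bulk) + dE = 2.04 + 0.087 = 2.127 eV

2.127


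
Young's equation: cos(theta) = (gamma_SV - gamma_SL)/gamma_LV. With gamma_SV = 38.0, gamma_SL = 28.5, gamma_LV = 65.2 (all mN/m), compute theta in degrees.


cos(theta) = (gamma_SV - gamma_SL) / gamma_LV
cos(theta) = (38.0 - 28.5) / 65.2
cos(theta) = 0.145706
theta = arccos(0.145706) = 81.62 degrees

81.62


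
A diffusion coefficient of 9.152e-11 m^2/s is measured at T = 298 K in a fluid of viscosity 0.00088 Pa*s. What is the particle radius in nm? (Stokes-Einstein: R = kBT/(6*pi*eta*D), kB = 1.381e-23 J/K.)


Stokes-Einstein: R = kB*T / (6*pi*eta*D)
R = 1.381e-23 * 298 / (6 * pi * 0.00088 * 9.152e-11)
R = 2.71088e-09 m = 2.71 nm

2.71


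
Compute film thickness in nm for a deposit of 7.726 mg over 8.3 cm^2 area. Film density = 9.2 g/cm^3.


Convert: m = 7.726 mg = 7.7260e-06 kg, A = 8.3 cm^2 = 8.3000e-04 m^2, rho = 9.2 g/cm^3 = 9200 kg/m^3
t = m / (A * rho)
t = 7.7260e-06 / (8.3000e-04 * 9200)
t = 1.0118e-06 m = 1011.8 nm

1011.8


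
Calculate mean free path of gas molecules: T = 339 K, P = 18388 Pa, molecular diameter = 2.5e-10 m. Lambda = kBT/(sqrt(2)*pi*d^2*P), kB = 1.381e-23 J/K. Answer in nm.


Mean free path: lambda = kB*T / (sqrt(2) * pi * d^2 * P)
lambda = 1.381e-23 * 339 / (sqrt(2) * pi * (2.5e-10)^2 * 18388)
lambda = 9.16883e-07 m
lambda = 916.88 nm

916.88


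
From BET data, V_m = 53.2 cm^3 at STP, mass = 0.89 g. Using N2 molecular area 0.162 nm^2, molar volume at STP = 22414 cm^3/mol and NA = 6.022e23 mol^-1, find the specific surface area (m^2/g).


Number of moles in monolayer = V_m / 22414 = 53.2 / 22414 = 0.00237352
Number of molecules = moles * NA = 0.00237352 * 6.022e23
SA = molecules * sigma / mass
SA = (53.2 / 22414) * 6.022e23 * 0.162e-18 / 0.89
SA = 260.2 m^2/g

260.2


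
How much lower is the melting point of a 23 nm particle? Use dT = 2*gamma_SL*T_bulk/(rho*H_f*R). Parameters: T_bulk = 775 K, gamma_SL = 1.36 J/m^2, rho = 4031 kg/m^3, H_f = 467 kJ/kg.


Radius R = 23/2 = 11.5 nm = 1.15e-08 m
Convert H_f = 467 kJ/kg = 467000 J/kg
dT = 2 * gamma_SL * T_bulk / (rho * H_f * R)
dT = 2 * 1.36 * 775 / (4031 * 467000 * 1.15e-08)
dT = 97.4 K

97.4


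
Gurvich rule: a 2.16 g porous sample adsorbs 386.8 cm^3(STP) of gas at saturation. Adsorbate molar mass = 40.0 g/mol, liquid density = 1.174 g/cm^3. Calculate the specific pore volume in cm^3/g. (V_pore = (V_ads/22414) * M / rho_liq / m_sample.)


Moles adsorbed n = V_ads / 22414 = 386.8 / 22414 = 1.725707e-02 mol
Liquid volume V_liq = n * M / rho_liq = 1.725707e-02 * 40.0 / 1.174 = 0.58798 cm^3
Specific pore volume V_pore = V_liq / m_sample = 0.58798 / 2.16
V_pore = 0.2722 cm^3/g

0.2722


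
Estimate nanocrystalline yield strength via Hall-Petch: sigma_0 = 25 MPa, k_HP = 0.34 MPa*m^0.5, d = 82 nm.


d = 82 nm = 8.2e-08 m
sqrt(d) = 0.0002863564
Hall-Petch contribution = k / sqrt(d) = 0.34 / 0.0002863564 = 1187.3 MPa
sigma = sigma_0 + k/sqrt(d) = 25 + 1187.3 = 1212.3 MPa

1212.3


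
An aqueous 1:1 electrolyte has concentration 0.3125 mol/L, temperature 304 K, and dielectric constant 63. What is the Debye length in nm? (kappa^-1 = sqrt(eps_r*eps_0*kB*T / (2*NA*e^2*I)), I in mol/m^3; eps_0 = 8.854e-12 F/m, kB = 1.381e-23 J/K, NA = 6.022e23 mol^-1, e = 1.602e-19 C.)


Ionic strength I = 0.3125 * 1^2 * 1000 = 312.5 mol/m^3
kappa^-1 = sqrt(63 * 8.854e-12 * 1.381e-23 * 304 / (2 * 6.022e23 * (1.602e-19)^2 * 312.5))
kappa^-1 = 0.492 nm

0.492


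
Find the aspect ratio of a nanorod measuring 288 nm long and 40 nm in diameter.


Aspect ratio AR = length / diameter
AR = 288 / 40
AR = 7.2

7.2


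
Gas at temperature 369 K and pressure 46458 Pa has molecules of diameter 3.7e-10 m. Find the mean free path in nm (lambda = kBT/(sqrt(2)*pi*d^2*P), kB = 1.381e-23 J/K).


Mean free path: lambda = kB*T / (sqrt(2) * pi * d^2 * P)
lambda = 1.381e-23 * 369 / (sqrt(2) * pi * (3.7e-10)^2 * 46458)
lambda = 1.8034e-07 m
lambda = 180.34 nm

180.34


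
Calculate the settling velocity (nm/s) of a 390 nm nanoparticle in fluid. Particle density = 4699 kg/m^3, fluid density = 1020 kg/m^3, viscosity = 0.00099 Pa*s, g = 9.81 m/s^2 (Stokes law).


Radius R = 390/2 nm = 1.95e-07 m
Density difference = 4699 - 1020 = 3679 kg/m^3
v = 2 * R^2 * (rho_p - rho_f) * g / (9 * eta)
v = 2 * (1.95e-07)^2 * 3679 * 9.81 / (9 * 0.00099)
v = 3.08049e-07 m/s = 308.0494 nm/s

308.0494


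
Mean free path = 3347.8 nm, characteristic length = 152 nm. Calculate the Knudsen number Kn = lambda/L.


Knudsen number Kn = lambda / L
Kn = 3347.8 / 152
Kn = 22.025

22.025


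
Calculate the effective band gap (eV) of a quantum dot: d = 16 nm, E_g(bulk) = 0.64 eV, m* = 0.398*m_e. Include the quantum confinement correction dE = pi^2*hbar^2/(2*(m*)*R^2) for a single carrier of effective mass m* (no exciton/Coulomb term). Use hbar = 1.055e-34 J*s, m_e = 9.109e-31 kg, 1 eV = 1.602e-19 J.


Radius R = 16/2 nm = 8e-09 m
Confinement energy dE = pi^2 * hbar^2 / (2 * m_eff * m_e * R^2)
dE = pi^2 * (1.055e-34)^2 / (2 * 0.398 * 9.109e-31 * (8e-09)^2) J, divided by 1.602e-19 J/eV
dE = 0.0148 eV
Total band gap = E_g(bulk) + dE = 0.64 + 0.0148 = 0.6548 eV

0.6548


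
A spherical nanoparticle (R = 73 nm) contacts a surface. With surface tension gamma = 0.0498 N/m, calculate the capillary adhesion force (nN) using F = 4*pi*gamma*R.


Convert radius: R = 73 nm = 7.3e-08 m
F = 4 * pi * gamma * R
F = 4 * pi * 0.0498 * 7.3e-08
F = 4.56838e-08 N = 45.6838 nN

45.6838


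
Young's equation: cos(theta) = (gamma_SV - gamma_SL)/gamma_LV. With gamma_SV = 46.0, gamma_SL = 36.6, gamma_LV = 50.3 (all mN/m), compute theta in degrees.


cos(theta) = (gamma_SV - gamma_SL) / gamma_LV
cos(theta) = (46.0 - 36.6) / 50.3
cos(theta) = 0.186879
theta = arccos(0.186879) = 79.23 degrees

79.23


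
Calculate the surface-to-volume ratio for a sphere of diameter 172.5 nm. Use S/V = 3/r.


Radius r = 172.5/2 = 86.25 nm
S/V = 3 / r = 3 / 86.25
S/V = 0.0348 nm^-1

0.0348


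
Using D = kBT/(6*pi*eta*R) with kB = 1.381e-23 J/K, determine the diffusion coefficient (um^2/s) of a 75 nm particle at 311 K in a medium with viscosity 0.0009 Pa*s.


Radius R = 75/2 = 37.5 nm = 3.75e-08 m
D = kB*T / (6*pi*eta*R)
D = 1.381e-23 * 311 / (6 * pi * 0.0009 * 3.75e-08)
D = 6.75117e-12 m^2/s = 6.751 um^2/s

6.751


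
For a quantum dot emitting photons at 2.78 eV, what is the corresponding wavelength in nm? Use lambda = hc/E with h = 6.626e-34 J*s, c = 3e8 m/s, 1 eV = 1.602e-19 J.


Convert energy: E = 2.78 eV = 2.78 * 1.602e-19 = 4.45356e-19 J
lambda = h*c / E = 6.626e-34 * 3e8 / 4.45356e-19
lambda = 4.4634e-07 m = 446.3 nm

446.3


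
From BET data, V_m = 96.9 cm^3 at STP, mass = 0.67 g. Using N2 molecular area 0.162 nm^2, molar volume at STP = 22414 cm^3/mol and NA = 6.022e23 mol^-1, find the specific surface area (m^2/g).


Number of moles in monolayer = V_m / 22414 = 96.9 / 22414 = 0.00432319
Number of molecules = moles * NA = 0.00432319 * 6.022e23
SA = molecules * sigma / mass
SA = (96.9 / 22414) * 6.022e23 * 0.162e-18 / 0.67
SA = 629.5 m^2/g

629.5


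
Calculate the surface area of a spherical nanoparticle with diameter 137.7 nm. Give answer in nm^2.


Radius r = 137.7/2 = 68.85 nm
Surface area SA = 4 * pi * r^2
SA = 4 * pi * (68.85)^2
SA = 59568.65 nm^2

59568.65


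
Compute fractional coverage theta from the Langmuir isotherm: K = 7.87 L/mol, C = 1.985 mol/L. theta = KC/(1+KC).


Langmuir isotherm: theta = K*C / (1 + K*C)
K*C = 7.87 * 1.985 = 15.62195
theta = 15.62195 / (1 + 15.62195) = 15.62195 / 16.62195
theta = 0.9398

0.9398


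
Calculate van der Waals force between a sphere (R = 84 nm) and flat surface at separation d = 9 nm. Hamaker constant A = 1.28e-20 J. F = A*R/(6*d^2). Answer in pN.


Convert to SI: R = 84 nm = 8.4e-08 m, d = 9 nm = 9e-09 m
F = A * R / (6 * d^2)
F = 1.28e-20 * 8.4e-08 / (6 * (9e-09)^2)
F = 2.21235e-12 N = 2.212 pN

2.212


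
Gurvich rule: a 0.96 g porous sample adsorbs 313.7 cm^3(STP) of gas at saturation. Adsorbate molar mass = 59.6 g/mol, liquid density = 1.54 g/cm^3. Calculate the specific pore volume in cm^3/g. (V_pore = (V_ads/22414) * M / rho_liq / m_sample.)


Moles adsorbed n = V_ads / 22414 = 313.7 / 22414 = 1.399572e-02 mol
Liquid volume V_liq = n * M / rho_liq = 1.399572e-02 * 59.6 / 1.54 = 0.54165 cm^3
Specific pore volume V_pore = V_liq / m_sample = 0.54165 / 0.96
V_pore = 0.5642 cm^3/g

0.5642


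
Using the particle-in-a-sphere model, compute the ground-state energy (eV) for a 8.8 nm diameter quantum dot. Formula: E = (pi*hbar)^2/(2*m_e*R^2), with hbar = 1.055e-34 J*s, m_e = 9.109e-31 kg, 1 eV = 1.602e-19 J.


Radius R = 8.8/2 = 4.4 nm = 4.4e-09 m
E = (pi * 1.055e-34)^2 / (2 * 9.109e-31 * (4.4e-09)^2)
E(J) = 3.11457e-21
E = E(J) / 1.602e-19 = 0.0194 eV

0.0194


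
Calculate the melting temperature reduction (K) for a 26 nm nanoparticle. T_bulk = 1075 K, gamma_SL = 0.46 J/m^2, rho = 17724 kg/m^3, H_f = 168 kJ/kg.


Radius R = 26/2 = 13 nm = 1.3e-08 m
Convert H_f = 168 kJ/kg = 168000 J/kg
dT = 2 * gamma_SL * T_bulk / (rho * H_f * R)
dT = 2 * 0.46 * 1075 / (17724 * 168000 * 1.3e-08)
dT = 25.5 K

25.5


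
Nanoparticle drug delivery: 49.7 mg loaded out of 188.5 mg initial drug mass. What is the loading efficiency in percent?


Drug loading efficiency = (drug loaded / drug initial) * 100
DLE = 49.7 / 188.5 * 100
DLE = 0.2637 * 100
DLE = 26.37%

26.37


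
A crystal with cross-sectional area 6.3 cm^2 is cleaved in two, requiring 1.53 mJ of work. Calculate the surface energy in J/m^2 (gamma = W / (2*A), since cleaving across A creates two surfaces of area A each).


Convert: A = 6.3 cm^2 = 0.00063 m^2, W = 1.53 mJ = 0.00153 J
Cleaving exposes two faces of area A, so total new surface = 2*A and gamma = W / (2*A)
gamma = 0.00153 / (2 * 0.00063)
gamma = 1.214 J/m^2

1.214


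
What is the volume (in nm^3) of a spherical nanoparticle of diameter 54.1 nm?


Radius r = 54.1/2 = 27.05 nm
Volume V = (4/3) * pi * r^3
V = (4/3) * pi * (27.05)^3
V = 82906.85 nm^3

82906.85


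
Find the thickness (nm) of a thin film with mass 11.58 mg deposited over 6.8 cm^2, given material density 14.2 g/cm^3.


Convert: m = 11.58 mg = 1.1580e-05 kg, A = 6.8 cm^2 = 6.8000e-04 m^2, rho = 14.2 g/cm^3 = 14200 kg/m^3
t = m / (A * rho)
t = 1.1580e-05 / (6.8000e-04 * 14200)
t = 1.1993e-06 m = 1199.3 nm

1199.3


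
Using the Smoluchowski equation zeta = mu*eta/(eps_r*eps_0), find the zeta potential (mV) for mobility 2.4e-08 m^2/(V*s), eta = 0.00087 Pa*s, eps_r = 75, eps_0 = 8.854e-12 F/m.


Smoluchowski equation: zeta = mu * eta / (eps_r * eps_0)
zeta = 2.4e-08 * 0.00087 / (75 * 8.854e-12)
zeta = 0.031443 V = 31.44 mV

31.44


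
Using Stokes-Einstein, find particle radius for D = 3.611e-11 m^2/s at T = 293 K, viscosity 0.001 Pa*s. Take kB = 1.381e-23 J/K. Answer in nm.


Stokes-Einstein: R = kB*T / (6*pi*eta*D)
R = 1.381e-23 * 293 / (6 * pi * 0.001 * 3.611e-11)
R = 5.94474e-09 m = 5.94 nm

5.94


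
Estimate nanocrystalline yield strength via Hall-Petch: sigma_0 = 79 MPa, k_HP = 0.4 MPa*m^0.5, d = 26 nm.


d = 26 nm = 2.6e-08 m
sqrt(d) = 0.0001612452
Hall-Petch contribution = k / sqrt(d) = 0.4 / 0.0001612452 = 2480.7 MPa
sigma = sigma_0 + k/sqrt(d) = 79 + 2480.7 = 2559.7 MPa

2559.7


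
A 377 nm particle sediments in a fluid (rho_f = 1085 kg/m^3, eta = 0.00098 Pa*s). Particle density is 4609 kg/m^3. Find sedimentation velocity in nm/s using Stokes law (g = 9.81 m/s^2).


Radius R = 377/2 nm = 1.885e-07 m
Density difference = 4609 - 1085 = 3524 kg/m^3
v = 2 * R^2 * (rho_p - rho_f) * g / (9 * eta)
v = 2 * (1.885e-07)^2 * 3524 * 9.81 / (9 * 0.00098)
v = 2.78541e-07 m/s = 278.5409 nm/s

278.5409


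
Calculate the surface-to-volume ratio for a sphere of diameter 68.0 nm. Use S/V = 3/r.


Radius r = 68.0/2 = 34 nm
S/V = 3 / r = 3 / 34
S/V = 0.0882 nm^-1

0.0882


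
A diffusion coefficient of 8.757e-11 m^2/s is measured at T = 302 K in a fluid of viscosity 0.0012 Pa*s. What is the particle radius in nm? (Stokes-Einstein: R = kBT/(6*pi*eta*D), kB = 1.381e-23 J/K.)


Stokes-Einstein: R = kB*T / (6*pi*eta*D)
R = 1.381e-23 * 302 / (6 * pi * 0.0012 * 8.757e-11)
R = 2.10554e-09 m = 2.11 nm

2.11


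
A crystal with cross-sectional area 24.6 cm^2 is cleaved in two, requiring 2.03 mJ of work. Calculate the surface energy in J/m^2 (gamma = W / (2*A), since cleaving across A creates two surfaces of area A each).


Convert: A = 24.6 cm^2 = 0.00246 m^2, W = 2.03 mJ = 0.00203 J
Cleaving exposes two faces of area A, so total new surface = 2*A and gamma = W / (2*A)
gamma = 0.00203 / (2 * 0.00246)
gamma = 0.413 J/m^2

0.413


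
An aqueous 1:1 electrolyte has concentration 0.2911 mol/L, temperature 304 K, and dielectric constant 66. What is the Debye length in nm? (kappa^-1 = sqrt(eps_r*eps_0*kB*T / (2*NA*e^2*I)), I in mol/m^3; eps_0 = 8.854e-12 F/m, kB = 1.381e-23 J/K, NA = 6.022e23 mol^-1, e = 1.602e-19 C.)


Ionic strength I = 0.2911 * 1^2 * 1000 = 291.1 mol/m^3
kappa^-1 = sqrt(66 * 8.854e-12 * 1.381e-23 * 304 / (2 * 6.022e23 * (1.602e-19)^2 * 291.1))
kappa^-1 = 0.522 nm

0.522


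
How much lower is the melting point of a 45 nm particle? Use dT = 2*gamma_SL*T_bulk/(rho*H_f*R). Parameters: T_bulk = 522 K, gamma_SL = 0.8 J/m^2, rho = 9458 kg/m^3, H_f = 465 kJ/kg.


Radius R = 45/2 = 22.5 nm = 2.25e-08 m
Convert H_f = 465 kJ/kg = 465000 J/kg
dT = 2 * gamma_SL * T_bulk / (rho * H_f * R)
dT = 2 * 0.8 * 522 / (9458 * 465000 * 2.25e-08)
dT = 8.4 K

8.4


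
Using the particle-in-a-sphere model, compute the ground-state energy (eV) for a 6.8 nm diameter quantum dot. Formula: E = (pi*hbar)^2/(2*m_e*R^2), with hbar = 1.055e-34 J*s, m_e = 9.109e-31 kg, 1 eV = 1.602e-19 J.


Radius R = 6.8/2 = 3.4 nm = 3.4e-09 m
E = (pi * 1.055e-34)^2 / (2 * 9.109e-31 * (3.4e-09)^2)
E(J) = 5.2161e-21
E = E(J) / 1.602e-19 = 0.0326 eV

0.0326


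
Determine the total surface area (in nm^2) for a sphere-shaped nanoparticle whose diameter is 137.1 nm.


Radius r = 137.1/2 = 68.55 nm
Surface area SA = 4 * pi * r^2
SA = 4 * pi * (68.55)^2
SA = 59050.66 nm^2

59050.66


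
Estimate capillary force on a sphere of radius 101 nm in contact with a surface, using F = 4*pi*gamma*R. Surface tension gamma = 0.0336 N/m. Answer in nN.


Convert radius: R = 101 nm = 1.01e-07 m
F = 4 * pi * gamma * R
F = 4 * pi * 0.0336 * 1.01e-07
F = 4.26452e-08 N = 42.6452 nN

42.6452


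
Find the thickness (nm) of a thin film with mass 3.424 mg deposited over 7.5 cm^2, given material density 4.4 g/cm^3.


Convert: m = 3.424 mg = 3.4240e-06 kg, A = 7.5 cm^2 = 7.5000e-04 m^2, rho = 4.4 g/cm^3 = 4400 kg/m^3
t = m / (A * rho)
t = 3.4240e-06 / (7.5000e-04 * 4400)
t = 1.0376e-06 m = 1037.6 nm

1037.6


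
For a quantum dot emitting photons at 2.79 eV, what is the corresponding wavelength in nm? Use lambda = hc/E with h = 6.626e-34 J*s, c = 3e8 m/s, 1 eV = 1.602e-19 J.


Convert energy: E = 2.79 eV = 2.79 * 1.602e-19 = 4.46958e-19 J
lambda = h*c / E = 6.626e-34 * 3e8 / 4.46958e-19
lambda = 4.4474e-07 m = 444.7 nm

444.7


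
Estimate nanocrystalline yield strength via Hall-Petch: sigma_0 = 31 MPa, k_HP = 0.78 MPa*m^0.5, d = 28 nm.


d = 28 nm = 2.8e-08 m
sqrt(d) = 0.000167332
Hall-Petch contribution = k / sqrt(d) = 0.78 / 0.000167332 = 4661.4 MPa
sigma = sigma_0 + k/sqrt(d) = 31 + 4661.4 = 4692.4 MPa

4692.4


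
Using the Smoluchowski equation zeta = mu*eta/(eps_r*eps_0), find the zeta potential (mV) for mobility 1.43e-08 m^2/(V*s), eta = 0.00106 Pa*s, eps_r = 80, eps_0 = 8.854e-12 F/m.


Smoluchowski equation: zeta = mu * eta / (eps_r * eps_0)
zeta = 1.43e-08 * 0.00106 / (80 * 8.854e-12)
zeta = 0.0214 V = 21.4 mV

21.4


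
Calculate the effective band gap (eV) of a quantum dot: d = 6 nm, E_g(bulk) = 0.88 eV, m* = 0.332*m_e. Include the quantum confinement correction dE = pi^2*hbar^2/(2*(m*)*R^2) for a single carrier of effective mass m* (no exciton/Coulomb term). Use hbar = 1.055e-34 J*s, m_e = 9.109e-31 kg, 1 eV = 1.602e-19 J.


Radius R = 6/2 nm = 3e-09 m
Confinement energy dE = pi^2 * hbar^2 / (2 * m_eff * m_e * R^2)
dE = pi^2 * (1.055e-34)^2 / (2 * 0.332 * 9.109e-31 * (3e-09)^2) J, divided by 1.602e-19 J/eV
dE = 0.126 eV
Total band gap = E_g(bulk) + dE = 0.88 + 0.126 = 1.006 eV

1.006


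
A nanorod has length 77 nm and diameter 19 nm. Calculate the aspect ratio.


Aspect ratio AR = length / diameter
AR = 77 / 19
AR = 4.05

4.05


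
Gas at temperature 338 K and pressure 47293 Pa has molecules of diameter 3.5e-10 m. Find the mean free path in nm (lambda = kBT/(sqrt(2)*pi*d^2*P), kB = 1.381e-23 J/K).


Mean free path: lambda = kB*T / (sqrt(2) * pi * d^2 * P)
lambda = 1.381e-23 * 338 / (sqrt(2) * pi * (3.5e-10)^2 * 47293)
lambda = 1.81348e-07 m
lambda = 181.35 nm

181.35


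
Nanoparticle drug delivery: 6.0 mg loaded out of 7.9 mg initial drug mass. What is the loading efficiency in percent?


Drug loading efficiency = (drug loaded / drug initial) * 100
DLE = 6.0 / 7.9 * 100
DLE = 0.7595 * 100
DLE = 75.95%

75.95


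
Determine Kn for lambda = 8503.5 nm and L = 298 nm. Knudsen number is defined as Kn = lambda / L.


Knudsen number Kn = lambda / L
Kn = 8503.5 / 298
Kn = 28.5352

28.5352


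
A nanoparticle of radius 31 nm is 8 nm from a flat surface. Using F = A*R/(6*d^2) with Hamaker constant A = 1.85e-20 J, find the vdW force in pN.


Convert to SI: R = 31 nm = 3.1e-08 m, d = 8 nm = 8e-09 m
F = A * R / (6 * d^2)
F = 1.85e-20 * 3.1e-08 / (6 * (8e-09)^2)
F = 1.49349e-12 N = 1.493 pN

1.493


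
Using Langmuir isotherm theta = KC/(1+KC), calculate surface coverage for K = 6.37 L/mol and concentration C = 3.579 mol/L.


Langmuir isotherm: theta = K*C / (1 + K*C)
K*C = 6.37 * 3.579 = 22.79823
theta = 22.79823 / (1 + 22.79823) = 22.79823 / 23.79823
theta = 0.958

0.958


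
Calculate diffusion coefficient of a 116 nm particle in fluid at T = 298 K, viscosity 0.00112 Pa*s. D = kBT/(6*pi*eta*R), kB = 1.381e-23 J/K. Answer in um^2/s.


Radius R = 116/2 = 58 nm = 5.8e-08 m
D = kB*T / (6*pi*eta*R)
D = 1.381e-23 * 298 / (6 * pi * 0.00112 * 5.8e-08)
D = 3.36096e-12 m^2/s = 3.361 um^2/s

3.361


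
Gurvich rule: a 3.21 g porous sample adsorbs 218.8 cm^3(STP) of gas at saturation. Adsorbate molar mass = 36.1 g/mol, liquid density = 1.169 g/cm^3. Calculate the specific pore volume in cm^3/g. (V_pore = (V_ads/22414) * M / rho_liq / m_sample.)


Moles adsorbed n = V_ads / 22414 = 218.8 / 22414 = 9.761756e-03 mol
Liquid volume V_liq = n * M / rho_liq = 9.761756e-03 * 36.1 / 1.169 = 0.30145 cm^3
Specific pore volume V_pore = V_liq / m_sample = 0.30145 / 3.21
V_pore = 0.0939 cm^3/g

0.0939


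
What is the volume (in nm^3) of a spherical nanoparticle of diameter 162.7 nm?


Radius r = 162.7/2 = 81.35 nm
Volume V = (4/3) * pi * r^3
V = (4/3) * pi * (81.35)^3
V = 2255076.51 nm^3

2255076.51


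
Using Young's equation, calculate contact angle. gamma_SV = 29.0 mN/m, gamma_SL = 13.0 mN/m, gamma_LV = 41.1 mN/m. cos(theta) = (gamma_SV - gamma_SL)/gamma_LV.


cos(theta) = (gamma_SV - gamma_SL) / gamma_LV
cos(theta) = (29.0 - 13.0) / 41.1
cos(theta) = 0.389294
theta = arccos(0.389294) = 67.09 degrees

67.09


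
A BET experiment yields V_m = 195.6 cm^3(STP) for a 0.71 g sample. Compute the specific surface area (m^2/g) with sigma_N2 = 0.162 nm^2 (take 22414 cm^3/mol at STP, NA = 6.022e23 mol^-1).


Number of moles in monolayer = V_m / 22414 = 195.6 / 22414 = 0.00872669
Number of molecules = moles * NA = 0.00872669 * 6.022e23
SA = molecules * sigma / mass
SA = (195.6 / 22414) * 6.022e23 * 0.162e-18 / 0.71
SA = 1199.1 m^2/g

1199.1


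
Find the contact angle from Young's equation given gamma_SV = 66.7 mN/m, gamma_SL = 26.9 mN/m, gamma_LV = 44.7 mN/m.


cos(theta) = (gamma_SV - gamma_SL) / gamma_LV
cos(theta) = (66.7 - 26.9) / 44.7
cos(theta) = 0.89038
theta = arccos(0.89038) = 27.08 degrees

27.08


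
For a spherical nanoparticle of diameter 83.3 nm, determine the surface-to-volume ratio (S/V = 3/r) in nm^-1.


Radius r = 83.3/2 = 41.65 nm
S/V = 3 / r = 3 / 41.65
S/V = 0.072 nm^-1

0.072


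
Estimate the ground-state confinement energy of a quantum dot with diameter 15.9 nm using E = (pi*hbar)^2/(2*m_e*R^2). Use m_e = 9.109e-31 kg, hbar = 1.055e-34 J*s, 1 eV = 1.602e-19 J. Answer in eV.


Radius R = 15.9/2 = 7.95 nm = 7.95e-09 m
E = (pi * 1.055e-34)^2 / (2 * 9.109e-31 * (7.95e-09)^2)
E(J) = 9.54047e-22
E = E(J) / 1.602e-19 = 0.006 eV

0.006


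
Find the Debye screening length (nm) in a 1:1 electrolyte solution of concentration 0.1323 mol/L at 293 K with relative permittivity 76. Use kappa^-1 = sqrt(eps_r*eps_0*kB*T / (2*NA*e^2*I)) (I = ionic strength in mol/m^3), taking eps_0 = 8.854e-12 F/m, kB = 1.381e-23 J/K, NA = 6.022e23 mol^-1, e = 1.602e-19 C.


Ionic strength I = 0.1323 * 1^2 * 1000 = 132.3 mol/m^3
kappa^-1 = sqrt(76 * 8.854e-12 * 1.381e-23 * 293 / (2 * 6.022e23 * (1.602e-19)^2 * 132.3))
kappa^-1 = 0.816 nm

0.816


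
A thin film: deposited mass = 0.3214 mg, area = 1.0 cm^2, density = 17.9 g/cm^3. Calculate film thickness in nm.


Convert: m = 0.3214 mg = 3.2140e-07 kg, A = 1.0 cm^2 = 1.0000e-04 m^2, rho = 17.9 g/cm^3 = 17900 kg/m^3
t = m / (A * rho)
t = 3.2140e-07 / (1.0000e-04 * 17900)
t = 1.7955e-07 m = 179.6 nm

179.6


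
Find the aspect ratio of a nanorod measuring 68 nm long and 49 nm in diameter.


Aspect ratio AR = length / diameter
AR = 68 / 49
AR = 1.39

1.39


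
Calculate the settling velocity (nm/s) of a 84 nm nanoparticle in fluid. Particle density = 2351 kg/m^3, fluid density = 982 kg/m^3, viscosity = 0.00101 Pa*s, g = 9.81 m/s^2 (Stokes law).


Radius R = 84/2 nm = 4.2e-08 m
Density difference = 2351 - 982 = 1369 kg/m^3
v = 2 * R^2 * (rho_p - rho_f) * g / (9 * eta)
v = 2 * (4.2e-08)^2 * 1369 * 9.81 / (9 * 0.00101)
v = 5.21239e-09 m/s = 5.2124 nm/s

5.2124


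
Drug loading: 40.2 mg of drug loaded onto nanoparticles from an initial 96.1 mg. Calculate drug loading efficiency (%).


Drug loading efficiency = (drug loaded / drug initial) * 100
DLE = 40.2 / 96.1 * 100
DLE = 0.4183 * 100
DLE = 41.83%

41.83


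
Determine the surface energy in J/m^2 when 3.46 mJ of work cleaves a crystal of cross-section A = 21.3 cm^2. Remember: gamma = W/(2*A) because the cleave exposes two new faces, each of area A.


Convert: A = 21.3 cm^2 = 0.00213 m^2, W = 3.46 mJ = 0.00346 J
Cleaving exposes two faces of area A, so total new surface = 2*A and gamma = W / (2*A)
gamma = 0.00346 / (2 * 0.00213)
gamma = 0.812 J/m^2

0.812


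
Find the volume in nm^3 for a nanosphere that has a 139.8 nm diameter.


Radius r = 139.8/2 = 69.9 nm
Volume V = (4/3) * pi * r^3
V = (4/3) * pi * (69.9)^3
V = 1430606.31 nm^3

1430606.31


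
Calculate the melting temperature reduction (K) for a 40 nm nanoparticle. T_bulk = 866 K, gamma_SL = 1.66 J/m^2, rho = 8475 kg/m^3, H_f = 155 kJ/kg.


Radius R = 40/2 = 20 nm = 2e-08 m
Convert H_f = 155 kJ/kg = 155000 J/kg
dT = 2 * gamma_SL * T_bulk / (rho * H_f * R)
dT = 2 * 1.66 * 866 / (8475 * 155000 * 2e-08)
dT = 109.4 K

109.4


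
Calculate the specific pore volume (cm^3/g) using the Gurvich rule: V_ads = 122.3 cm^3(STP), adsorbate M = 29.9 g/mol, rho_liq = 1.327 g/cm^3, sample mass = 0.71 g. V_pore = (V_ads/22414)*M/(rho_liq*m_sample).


Moles adsorbed n = V_ads / 22414 = 122.3 / 22414 = 5.456411e-03 mol
Liquid volume V_liq = n * M / rho_liq = 5.456411e-03 * 29.9 / 1.327 = 0.12294 cm^3
Specific pore volume V_pore = V_liq / m_sample = 0.12294 / 0.71
V_pore = 0.1732 cm^3/g

0.1732


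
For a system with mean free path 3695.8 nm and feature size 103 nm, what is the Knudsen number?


Knudsen number Kn = lambda / L
Kn = 3695.8 / 103
Kn = 35.8816

35.8816


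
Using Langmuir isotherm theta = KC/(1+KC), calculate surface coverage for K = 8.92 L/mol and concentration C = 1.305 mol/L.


Langmuir isotherm: theta = K*C / (1 + K*C)
K*C = 8.92 * 1.305 = 11.6406
theta = 11.6406 / (1 + 11.6406) = 11.6406 / 12.6406
theta = 0.9209

0.9209


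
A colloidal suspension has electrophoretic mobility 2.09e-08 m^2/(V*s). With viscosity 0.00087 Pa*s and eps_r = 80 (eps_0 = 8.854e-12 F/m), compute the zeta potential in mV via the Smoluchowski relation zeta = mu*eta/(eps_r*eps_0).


Smoluchowski equation: zeta = mu * eta / (eps_r * eps_0)
zeta = 2.09e-08 * 0.00087 / (80 * 8.854e-12)
zeta = 0.025671 V = 25.67 mV

25.67


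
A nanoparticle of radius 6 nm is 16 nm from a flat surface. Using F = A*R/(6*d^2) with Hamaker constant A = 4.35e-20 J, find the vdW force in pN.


Convert to SI: R = 6 nm = 6e-09 m, d = 16 nm = 1.6e-08 m
F = A * R / (6 * d^2)
F = 4.35e-20 * 6e-09 / (6 * (1.6e-08)^2)
F = 1.69922e-13 N = 0.17 pN

0.17


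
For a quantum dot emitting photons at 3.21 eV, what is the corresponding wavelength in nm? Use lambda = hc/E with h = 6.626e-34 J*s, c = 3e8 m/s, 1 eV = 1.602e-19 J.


Convert energy: E = 3.21 eV = 3.21 * 1.602e-19 = 5.14242e-19 J
lambda = h*c / E = 6.626e-34 * 3e8 / 5.14242e-19
lambda = 3.8655e-07 m = 386.5 nm

386.5


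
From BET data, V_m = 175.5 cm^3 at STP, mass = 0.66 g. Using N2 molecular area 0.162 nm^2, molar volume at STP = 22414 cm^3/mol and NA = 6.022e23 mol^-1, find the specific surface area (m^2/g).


Number of moles in monolayer = V_m / 22414 = 175.5 / 22414 = 0.00782993
Number of molecules = moles * NA = 0.00782993 * 6.022e23
SA = molecules * sigma / mass
SA = (175.5 / 22414) * 6.022e23 * 0.162e-18 / 0.66
SA = 1157.4 m^2/g

1157.4


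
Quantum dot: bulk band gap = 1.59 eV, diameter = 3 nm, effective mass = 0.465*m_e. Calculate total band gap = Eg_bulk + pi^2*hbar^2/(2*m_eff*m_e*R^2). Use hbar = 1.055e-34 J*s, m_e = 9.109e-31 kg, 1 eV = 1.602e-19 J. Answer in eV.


Radius R = 3/2 nm = 1.5e-09 m
Confinement energy dE = pi^2 * hbar^2 / (2 * m_eff * m_e * R^2)
dE = pi^2 * (1.055e-34)^2 / (2 * 0.465 * 9.109e-31 * (1.5e-09)^2) J, divided by 1.602e-19 J/eV
dE = 0.3598 eV
Total band gap = E_g(bulk) + dE = 1.59 + 0.3598 = 1.9498 eV

1.9498


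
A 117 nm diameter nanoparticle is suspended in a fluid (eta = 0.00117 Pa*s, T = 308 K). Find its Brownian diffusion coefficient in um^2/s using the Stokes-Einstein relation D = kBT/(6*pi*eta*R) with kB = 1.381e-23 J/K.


Radius R = 117/2 = 58.5 nm = 5.85e-08 m
D = kB*T / (6*pi*eta*R)
D = 1.381e-23 * 308 / (6 * pi * 0.00117 * 5.85e-08)
D = 3.29687e-12 m^2/s = 3.297 um^2/s

3.297


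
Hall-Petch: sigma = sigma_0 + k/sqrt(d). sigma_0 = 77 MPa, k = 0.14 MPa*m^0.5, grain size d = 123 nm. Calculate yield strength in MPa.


d = 123 nm = 1.23e-07 m
sqrt(d) = 0.0003507136
Hall-Petch contribution = k / sqrt(d) = 0.14 / 0.0003507136 = 399.2 MPa
sigma = sigma_0 + k/sqrt(d) = 77 + 399.2 = 476.2 MPa

476.2


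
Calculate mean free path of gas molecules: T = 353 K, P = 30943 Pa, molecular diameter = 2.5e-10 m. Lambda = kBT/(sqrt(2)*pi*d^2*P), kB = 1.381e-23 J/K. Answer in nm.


Mean free path: lambda = kB*T / (sqrt(2) * pi * d^2 * P)
lambda = 1.381e-23 * 353 / (sqrt(2) * pi * (2.5e-10)^2 * 30943)
lambda = 5.67363e-07 m
lambda = 567.36 nm

567.36


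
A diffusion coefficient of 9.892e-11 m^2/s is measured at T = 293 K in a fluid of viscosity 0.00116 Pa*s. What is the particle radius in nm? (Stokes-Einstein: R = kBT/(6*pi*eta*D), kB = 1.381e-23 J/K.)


Stokes-Einstein: R = kB*T / (6*pi*eta*D)
R = 1.381e-23 * 293 / (6 * pi * 0.00116 * 9.892e-11)
R = 1.87076e-09 m = 1.87 nm

1.87


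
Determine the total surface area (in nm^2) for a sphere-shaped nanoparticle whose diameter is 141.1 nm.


Radius r = 141.1/2 = 70.55 nm
Surface area SA = 4 * pi * r^2
SA = 4 * pi * (70.55)^2
SA = 62546.63 nm^2

62546.63


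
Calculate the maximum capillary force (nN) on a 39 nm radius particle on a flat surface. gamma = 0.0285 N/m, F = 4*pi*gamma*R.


Convert radius: R = 39 nm = 3.9e-08 m
F = 4 * pi * gamma * R
F = 4 * pi * 0.0285 * 3.9e-08
F = 1.39675e-08 N = 13.9675 nN

13.9675


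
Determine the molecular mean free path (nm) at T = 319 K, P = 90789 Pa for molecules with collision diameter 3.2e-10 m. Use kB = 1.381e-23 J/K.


Mean free path: lambda = kB*T / (sqrt(2) * pi * d^2 * P)
lambda = 1.381e-23 * 319 / (sqrt(2) * pi * (3.2e-10)^2 * 90789)
lambda = 1.06656e-07 m
lambda = 106.66 nm

106.66


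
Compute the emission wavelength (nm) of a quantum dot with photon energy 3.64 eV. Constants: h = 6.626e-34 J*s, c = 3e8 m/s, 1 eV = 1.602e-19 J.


Convert energy: E = 3.64 eV = 3.64 * 1.602e-19 = 5.83128e-19 J
lambda = h*c / E = 6.626e-34 * 3e8 / 5.83128e-19
lambda = 3.40886e-07 m = 340.9 nm

340.9


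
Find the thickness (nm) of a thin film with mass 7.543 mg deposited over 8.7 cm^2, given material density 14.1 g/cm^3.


Convert: m = 7.543 mg = 7.5430e-06 kg, A = 8.7 cm^2 = 8.7000e-04 m^2, rho = 14.1 g/cm^3 = 14100 kg/m^3
t = m / (A * rho)
t = 7.5430e-06 / (8.7000e-04 * 14100)
t = 6.1490e-07 m = 614.9 nm

614.9


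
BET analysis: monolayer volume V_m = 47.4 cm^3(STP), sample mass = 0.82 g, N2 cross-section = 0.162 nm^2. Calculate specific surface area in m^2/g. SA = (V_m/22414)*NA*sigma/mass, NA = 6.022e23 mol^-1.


Number of moles in monolayer = V_m / 22414 = 47.4 / 22414 = 0.00211475
Number of molecules = moles * NA = 0.00211475 * 6.022e23
SA = molecules * sigma / mass
SA = (47.4 / 22414) * 6.022e23 * 0.162e-18 / 0.82
SA = 251.6 m^2/g

251.6


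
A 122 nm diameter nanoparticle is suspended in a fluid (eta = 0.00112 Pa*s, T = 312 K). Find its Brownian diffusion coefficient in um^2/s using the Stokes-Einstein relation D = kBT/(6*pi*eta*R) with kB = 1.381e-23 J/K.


Radius R = 122/2 = 61 nm = 6.1e-08 m
D = kB*T / (6*pi*eta*R)
D = 1.381e-23 * 312 / (6 * pi * 0.00112 * 6.1e-08)
D = 3.34579e-12 m^2/s = 3.346 um^2/s

3.346


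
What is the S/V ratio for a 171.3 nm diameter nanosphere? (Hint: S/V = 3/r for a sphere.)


Radius r = 171.3/2 = 85.65 nm
S/V = 3 / r = 3 / 85.65
S/V = 0.035 nm^-1

0.035


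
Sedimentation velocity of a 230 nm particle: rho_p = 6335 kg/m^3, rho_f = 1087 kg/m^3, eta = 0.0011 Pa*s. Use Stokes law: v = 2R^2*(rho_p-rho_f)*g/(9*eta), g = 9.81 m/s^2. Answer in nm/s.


Radius R = 230/2 nm = 1.15e-07 m
Density difference = 6335 - 1087 = 5248 kg/m^3
v = 2 * R^2 * (rho_p - rho_f) * g / (9 * eta)
v = 2 * (1.15e-07)^2 * 5248 * 9.81 / (9 * 0.0011)
v = 1.37548e-07 m/s = 137.5477 nm/s

137.5477


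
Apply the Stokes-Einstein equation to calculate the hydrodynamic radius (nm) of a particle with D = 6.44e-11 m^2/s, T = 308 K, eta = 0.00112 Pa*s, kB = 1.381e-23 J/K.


Stokes-Einstein: R = kB*T / (6*pi*eta*D)
R = 1.381e-23 * 308 / (6 * pi * 0.00112 * 6.44e-11)
R = 3.12852e-09 m = 3.13 nm

3.13


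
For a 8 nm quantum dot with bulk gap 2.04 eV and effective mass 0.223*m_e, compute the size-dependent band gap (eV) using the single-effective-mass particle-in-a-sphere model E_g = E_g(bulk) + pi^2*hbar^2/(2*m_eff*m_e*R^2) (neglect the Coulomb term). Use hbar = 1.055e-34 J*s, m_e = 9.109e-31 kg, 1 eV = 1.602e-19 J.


Radius R = 8/2 nm = 4e-09 m
Confinement energy dE = pi^2 * hbar^2 / (2 * m_eff * m_e * R^2)
dE = pi^2 * (1.055e-34)^2 / (2 * 0.223 * 9.109e-31 * (4e-09)^2) J, divided by 1.602e-19 J/eV
dE = 0.1055 eV
Total band gap = E_g(bulk) + dE = 2.04 + 0.1055 = 2.1455 eV

2.1455


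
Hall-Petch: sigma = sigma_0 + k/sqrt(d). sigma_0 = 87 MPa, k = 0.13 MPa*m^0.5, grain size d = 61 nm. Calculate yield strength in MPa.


d = 61 nm = 6.1e-08 m
sqrt(d) = 0.0002469818
Hall-Petch contribution = k / sqrt(d) = 0.13 / 0.0002469818 = 526.4 MPa
sigma = sigma_0 + k/sqrt(d) = 87 + 526.4 = 613.4 MPa

613.4


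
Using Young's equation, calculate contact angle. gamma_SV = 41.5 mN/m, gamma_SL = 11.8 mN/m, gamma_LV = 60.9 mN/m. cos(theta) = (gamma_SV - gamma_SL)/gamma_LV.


cos(theta) = (gamma_SV - gamma_SL) / gamma_LV
cos(theta) = (41.5 - 11.8) / 60.9
cos(theta) = 0.487685
theta = arccos(0.487685) = 60.81 degrees

60.81


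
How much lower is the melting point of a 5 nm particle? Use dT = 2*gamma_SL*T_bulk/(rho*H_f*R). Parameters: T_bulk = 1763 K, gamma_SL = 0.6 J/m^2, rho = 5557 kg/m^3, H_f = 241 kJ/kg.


Radius R = 5/2 = 2.5 nm = 2.5e-09 m
Convert H_f = 241 kJ/kg = 241000 J/kg
dT = 2 * gamma_SL * T_bulk / (rho * H_f * R)
dT = 2 * 0.6 * 1763 / (5557 * 241000 * 2.5e-09)
dT = 631.9 K

631.9


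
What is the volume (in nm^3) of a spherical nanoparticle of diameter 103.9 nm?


Radius r = 103.9/2 = 51.95 nm
Volume V = (4/3) * pi * r^3
V = (4/3) * pi * (51.95)^3
V = 587280.07 nm^3

587280.07


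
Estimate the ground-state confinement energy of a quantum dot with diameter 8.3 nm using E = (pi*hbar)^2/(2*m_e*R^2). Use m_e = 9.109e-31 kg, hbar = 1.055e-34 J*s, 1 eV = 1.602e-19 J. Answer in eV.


Radius R = 8.3/2 = 4.15 nm = 4.15e-09 m
E = (pi * 1.055e-34)^2 / (2 * 9.109e-31 * (4.15e-09)^2)
E(J) = 3.50113e-21
E = E(J) / 1.602e-19 = 0.0219 eV

0.0219


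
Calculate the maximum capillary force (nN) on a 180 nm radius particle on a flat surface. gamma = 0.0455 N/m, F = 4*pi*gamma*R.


Convert radius: R = 180 nm = 1.8e-07 m
F = 4 * pi * gamma * R
F = 4 * pi * 0.0455 * 1.8e-07
F = 1.02919e-07 N = 102.9186 nN

102.9186


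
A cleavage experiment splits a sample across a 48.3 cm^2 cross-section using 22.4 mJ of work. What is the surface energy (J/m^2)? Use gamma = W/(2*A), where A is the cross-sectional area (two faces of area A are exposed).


Convert: A = 48.3 cm^2 = 0.00483 m^2, W = 22.4 mJ = 0.0224 J
Cleaving exposes two faces of area A, so total new surface = 2*A and gamma = W / (2*A)
gamma = 0.0224 / (2 * 0.00483)
gamma = 2.319 J/m^2

2.319


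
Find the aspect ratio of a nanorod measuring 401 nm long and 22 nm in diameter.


Aspect ratio AR = length / diameter
AR = 401 / 22
AR = 18.23

18.23
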